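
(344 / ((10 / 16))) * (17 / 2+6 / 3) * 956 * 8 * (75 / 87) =1104983040 / 29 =38102863.45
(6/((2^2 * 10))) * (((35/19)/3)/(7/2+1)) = 7/342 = 0.02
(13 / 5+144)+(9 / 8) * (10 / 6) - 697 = -21941 / 40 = -548.52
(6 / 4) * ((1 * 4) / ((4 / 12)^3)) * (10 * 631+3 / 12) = 2044521 / 2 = 1022260.50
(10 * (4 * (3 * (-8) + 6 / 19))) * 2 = -36000 / 19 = -1894.74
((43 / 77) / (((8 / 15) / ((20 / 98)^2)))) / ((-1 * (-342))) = 5375 / 42151956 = 0.00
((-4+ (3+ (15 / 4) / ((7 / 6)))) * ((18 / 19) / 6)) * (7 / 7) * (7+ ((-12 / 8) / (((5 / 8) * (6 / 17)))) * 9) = -25203 / 1330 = -18.95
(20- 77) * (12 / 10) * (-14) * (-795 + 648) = -703836 / 5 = -140767.20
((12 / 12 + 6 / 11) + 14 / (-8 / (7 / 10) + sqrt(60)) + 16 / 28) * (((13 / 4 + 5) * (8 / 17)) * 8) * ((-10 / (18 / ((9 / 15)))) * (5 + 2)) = 31760 / 2941 + 422576 * sqrt(15) / 14705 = 122.10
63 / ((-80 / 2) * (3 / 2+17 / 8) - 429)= -0.11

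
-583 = -583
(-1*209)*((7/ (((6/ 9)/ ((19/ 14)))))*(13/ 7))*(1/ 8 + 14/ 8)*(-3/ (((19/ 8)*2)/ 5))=1833975/ 56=32749.55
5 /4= 1.25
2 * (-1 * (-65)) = 130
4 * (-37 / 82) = -74 / 41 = -1.80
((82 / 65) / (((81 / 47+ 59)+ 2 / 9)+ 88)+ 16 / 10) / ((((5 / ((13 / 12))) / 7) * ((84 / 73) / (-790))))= -1674.84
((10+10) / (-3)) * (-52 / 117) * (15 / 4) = 100 / 9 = 11.11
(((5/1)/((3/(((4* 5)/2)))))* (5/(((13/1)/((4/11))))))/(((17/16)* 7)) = 16000/51051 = 0.31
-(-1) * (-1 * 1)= -1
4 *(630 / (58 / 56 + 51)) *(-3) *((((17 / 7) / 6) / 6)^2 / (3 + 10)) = -2890 / 56823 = -0.05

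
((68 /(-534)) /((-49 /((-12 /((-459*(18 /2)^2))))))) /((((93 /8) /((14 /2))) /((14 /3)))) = 128 /54305397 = 0.00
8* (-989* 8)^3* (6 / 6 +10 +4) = -59434700943360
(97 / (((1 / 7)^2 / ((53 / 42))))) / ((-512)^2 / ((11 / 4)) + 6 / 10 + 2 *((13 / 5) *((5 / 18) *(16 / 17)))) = 100943535 / 1604354258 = 0.06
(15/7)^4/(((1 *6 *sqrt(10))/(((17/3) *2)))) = 19125 *sqrt(10)/4802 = 12.59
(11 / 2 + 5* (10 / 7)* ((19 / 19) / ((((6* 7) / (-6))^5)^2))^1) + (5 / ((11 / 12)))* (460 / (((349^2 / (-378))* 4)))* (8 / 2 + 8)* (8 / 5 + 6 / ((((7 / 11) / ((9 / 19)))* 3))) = -6710092746834048903 / 100671276592891774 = -66.65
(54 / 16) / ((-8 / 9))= -243 / 64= -3.80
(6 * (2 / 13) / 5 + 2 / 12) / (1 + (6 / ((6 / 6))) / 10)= 137 / 624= 0.22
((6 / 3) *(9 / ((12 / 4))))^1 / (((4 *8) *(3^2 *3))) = 1 / 144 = 0.01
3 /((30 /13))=13 /10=1.30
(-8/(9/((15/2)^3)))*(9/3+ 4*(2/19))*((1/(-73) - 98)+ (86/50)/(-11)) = 1921494900/15257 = 125941.86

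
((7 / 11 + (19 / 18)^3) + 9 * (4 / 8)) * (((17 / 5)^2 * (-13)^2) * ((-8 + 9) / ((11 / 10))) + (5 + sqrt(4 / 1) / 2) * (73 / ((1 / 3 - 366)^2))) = 11900837313376459 / 1061515044810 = 11211.18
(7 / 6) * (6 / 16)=7 / 16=0.44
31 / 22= 1.41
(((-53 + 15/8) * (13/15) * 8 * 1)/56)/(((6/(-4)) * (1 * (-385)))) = -0.01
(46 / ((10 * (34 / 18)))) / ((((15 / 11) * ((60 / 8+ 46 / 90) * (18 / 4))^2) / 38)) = 461472 / 8837297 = 0.05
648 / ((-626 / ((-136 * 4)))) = 176256 / 313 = 563.12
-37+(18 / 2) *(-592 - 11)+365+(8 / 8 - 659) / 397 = -2024961 / 397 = -5100.66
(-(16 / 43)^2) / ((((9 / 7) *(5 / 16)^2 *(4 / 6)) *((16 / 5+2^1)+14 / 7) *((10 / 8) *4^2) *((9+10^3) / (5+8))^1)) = -186368 / 1259307675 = -0.00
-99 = -99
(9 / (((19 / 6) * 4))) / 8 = 27 / 304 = 0.09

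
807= 807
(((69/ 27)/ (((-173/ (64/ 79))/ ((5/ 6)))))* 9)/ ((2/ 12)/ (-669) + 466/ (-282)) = 0.05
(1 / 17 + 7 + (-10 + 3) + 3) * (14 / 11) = 728 / 187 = 3.89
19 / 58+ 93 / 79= 6895 / 4582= 1.50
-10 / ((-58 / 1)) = 5 / 29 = 0.17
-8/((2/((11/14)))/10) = -220/7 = -31.43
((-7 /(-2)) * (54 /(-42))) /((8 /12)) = -27 /4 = -6.75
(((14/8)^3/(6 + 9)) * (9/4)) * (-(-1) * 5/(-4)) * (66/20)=-33957/10240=-3.32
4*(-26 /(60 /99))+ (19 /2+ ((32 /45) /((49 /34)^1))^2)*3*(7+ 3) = 39124397 /324135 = 120.70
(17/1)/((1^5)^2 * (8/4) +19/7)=119/33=3.61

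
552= 552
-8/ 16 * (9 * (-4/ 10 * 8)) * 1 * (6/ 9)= 48/ 5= 9.60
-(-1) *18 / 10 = 9 / 5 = 1.80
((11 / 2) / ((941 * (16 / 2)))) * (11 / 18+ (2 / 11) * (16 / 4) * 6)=985 / 271008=0.00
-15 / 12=-5 / 4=-1.25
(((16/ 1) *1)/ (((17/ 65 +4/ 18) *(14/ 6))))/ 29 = 28080/ 57449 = 0.49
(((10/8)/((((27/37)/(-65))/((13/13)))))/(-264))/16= 12025/456192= 0.03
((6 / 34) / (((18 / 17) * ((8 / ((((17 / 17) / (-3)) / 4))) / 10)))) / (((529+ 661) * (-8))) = 1 / 548352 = 0.00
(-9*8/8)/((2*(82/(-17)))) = 153/164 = 0.93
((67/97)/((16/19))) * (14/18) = 8911/13968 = 0.64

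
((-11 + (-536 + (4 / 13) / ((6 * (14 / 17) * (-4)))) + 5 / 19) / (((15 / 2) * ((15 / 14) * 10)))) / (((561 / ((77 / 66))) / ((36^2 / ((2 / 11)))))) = -158816266 / 1574625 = -100.86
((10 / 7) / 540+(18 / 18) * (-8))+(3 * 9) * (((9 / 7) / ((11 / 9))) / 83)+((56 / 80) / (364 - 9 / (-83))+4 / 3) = -6.32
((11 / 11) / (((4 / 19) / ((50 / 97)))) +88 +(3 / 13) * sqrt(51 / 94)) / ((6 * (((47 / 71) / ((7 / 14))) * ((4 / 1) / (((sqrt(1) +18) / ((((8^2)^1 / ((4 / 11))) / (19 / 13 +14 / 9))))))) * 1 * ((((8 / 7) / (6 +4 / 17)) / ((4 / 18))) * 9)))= 176669087 * sqrt(4794) / 52113652411392 +1033337489863 / 8273362166784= 0.13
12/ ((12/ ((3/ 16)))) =3/ 16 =0.19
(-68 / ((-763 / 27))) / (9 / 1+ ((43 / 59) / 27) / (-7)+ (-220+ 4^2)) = -731187 / 59254798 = -0.01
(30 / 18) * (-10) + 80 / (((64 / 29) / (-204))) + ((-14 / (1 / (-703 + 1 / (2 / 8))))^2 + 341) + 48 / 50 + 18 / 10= 95758728.09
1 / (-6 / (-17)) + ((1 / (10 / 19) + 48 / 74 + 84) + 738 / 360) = 202979 / 2220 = 91.43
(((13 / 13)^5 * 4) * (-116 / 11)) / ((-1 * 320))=29 / 220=0.13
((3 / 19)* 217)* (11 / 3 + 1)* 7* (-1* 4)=-85064 / 19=-4477.05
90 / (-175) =-18 / 35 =-0.51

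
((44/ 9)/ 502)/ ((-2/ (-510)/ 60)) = 37400/ 251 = 149.00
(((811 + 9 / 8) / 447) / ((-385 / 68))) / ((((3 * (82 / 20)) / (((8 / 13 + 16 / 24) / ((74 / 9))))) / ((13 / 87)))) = -2761225 / 4542585201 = -0.00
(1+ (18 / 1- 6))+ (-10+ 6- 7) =2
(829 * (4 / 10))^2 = 2748964 / 25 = 109958.56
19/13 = 1.46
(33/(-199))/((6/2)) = -11/199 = -0.06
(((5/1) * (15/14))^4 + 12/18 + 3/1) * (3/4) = 95344451/153664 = 620.47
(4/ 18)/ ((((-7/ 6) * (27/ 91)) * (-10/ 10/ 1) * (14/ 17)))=442/ 567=0.78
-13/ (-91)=1/ 7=0.14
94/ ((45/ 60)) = 376/ 3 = 125.33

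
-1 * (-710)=710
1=1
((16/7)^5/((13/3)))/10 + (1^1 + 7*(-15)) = -112042456/1092455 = -102.56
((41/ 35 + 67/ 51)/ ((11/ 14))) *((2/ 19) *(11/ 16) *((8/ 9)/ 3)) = 8872/ 130815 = 0.07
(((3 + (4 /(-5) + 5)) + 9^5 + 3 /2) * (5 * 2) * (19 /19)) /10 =590577 /10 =59057.70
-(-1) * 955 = 955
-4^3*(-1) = 64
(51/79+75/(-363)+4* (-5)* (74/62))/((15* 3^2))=-2314528/13334805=-0.17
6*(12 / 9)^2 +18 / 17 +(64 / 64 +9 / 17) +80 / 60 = 14.59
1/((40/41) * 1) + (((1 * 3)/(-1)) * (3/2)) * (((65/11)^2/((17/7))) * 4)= -21209663/82280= -257.77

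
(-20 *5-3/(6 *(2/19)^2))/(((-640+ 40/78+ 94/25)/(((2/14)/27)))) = 41925/34710704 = 0.00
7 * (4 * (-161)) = -4508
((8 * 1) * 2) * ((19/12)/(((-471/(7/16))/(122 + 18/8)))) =-66101/22608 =-2.92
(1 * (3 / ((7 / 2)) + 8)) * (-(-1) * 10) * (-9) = -5580 / 7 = -797.14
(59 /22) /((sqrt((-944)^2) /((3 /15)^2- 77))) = -481 /2200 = -0.22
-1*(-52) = 52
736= 736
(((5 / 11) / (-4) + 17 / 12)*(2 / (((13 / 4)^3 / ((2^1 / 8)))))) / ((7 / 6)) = 2752 / 169169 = 0.02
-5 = -5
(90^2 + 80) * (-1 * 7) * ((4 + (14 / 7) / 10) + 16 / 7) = -371372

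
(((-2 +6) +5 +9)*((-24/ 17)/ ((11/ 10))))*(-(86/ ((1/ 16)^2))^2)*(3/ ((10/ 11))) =628176715776/ 17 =36951571516.24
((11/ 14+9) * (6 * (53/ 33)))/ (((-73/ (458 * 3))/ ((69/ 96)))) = -114731061/ 89936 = -1275.70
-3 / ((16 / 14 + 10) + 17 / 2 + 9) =-42 / 401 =-0.10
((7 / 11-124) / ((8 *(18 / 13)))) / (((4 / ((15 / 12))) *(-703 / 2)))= 88205 / 8908416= 0.01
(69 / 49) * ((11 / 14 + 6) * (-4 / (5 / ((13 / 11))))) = -9.03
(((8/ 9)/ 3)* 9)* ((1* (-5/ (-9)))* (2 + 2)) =160/ 27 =5.93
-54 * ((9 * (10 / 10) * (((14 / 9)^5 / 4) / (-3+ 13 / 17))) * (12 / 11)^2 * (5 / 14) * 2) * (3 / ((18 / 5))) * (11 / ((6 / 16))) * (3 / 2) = 261228800 / 16929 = 15430.85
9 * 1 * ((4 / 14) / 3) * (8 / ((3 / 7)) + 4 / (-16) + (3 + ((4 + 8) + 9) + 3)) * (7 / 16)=545 / 32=17.03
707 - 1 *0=707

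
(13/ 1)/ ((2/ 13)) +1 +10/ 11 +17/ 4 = 3989/ 44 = 90.66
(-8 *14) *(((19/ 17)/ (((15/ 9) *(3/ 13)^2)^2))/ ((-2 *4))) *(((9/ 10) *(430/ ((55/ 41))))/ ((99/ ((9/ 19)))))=2741.63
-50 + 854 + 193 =997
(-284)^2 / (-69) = -80656 / 69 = -1168.93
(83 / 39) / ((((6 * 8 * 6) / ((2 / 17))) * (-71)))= -83 / 6778512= -0.00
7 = 7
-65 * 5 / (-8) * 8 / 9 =325 / 9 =36.11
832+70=902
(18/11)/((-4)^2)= 9/88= 0.10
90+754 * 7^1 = 5368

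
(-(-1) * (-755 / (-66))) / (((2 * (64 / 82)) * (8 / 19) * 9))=588145 / 304128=1.93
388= 388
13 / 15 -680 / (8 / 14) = -1189.13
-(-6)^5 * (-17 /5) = -132192 /5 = -26438.40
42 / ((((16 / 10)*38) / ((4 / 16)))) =0.17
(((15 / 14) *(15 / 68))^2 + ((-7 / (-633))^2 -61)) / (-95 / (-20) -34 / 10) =-45.14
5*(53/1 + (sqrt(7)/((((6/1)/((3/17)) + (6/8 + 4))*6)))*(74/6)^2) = 2738*sqrt(7)/837 + 265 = 273.65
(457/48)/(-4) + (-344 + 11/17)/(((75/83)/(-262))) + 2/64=8123418053/81600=99551.69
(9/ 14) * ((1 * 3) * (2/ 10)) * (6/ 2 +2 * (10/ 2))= 5.01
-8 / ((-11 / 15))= 120 / 11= 10.91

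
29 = 29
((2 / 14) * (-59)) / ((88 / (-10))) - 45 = -44.04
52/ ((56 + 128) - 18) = 26/ 83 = 0.31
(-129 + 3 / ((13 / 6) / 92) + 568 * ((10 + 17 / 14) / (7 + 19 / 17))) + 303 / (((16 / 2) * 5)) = 198575777 / 251160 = 790.63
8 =8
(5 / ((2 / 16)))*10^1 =400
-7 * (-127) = 889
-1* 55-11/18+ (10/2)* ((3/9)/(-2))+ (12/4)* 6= -346/9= -38.44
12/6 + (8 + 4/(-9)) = 86/9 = 9.56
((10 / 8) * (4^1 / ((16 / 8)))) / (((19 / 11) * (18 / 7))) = 385 / 684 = 0.56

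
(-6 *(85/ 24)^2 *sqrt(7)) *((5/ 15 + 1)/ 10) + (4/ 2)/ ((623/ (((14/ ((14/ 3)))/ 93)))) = 2/ 19313 -1445 *sqrt(7)/ 144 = -26.55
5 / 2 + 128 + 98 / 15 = 4111 / 30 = 137.03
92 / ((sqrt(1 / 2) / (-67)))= -8717.21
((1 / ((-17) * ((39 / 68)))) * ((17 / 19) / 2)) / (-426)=17 / 157833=0.00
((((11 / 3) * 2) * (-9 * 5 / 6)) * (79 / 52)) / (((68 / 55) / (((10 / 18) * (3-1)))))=-1194875 / 15912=-75.09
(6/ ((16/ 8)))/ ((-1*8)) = -3/ 8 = -0.38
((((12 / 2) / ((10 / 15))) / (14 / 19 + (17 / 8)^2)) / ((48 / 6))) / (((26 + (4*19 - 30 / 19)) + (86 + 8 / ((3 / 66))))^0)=456 / 2129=0.21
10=10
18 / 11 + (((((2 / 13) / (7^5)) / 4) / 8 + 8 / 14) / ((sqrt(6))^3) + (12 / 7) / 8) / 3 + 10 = 1997633 * sqrt(6) / 377552448 + 1803 / 154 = 11.72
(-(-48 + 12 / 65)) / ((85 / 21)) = 11.81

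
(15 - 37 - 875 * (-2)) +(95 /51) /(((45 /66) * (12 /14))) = 794615 /459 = 1731.19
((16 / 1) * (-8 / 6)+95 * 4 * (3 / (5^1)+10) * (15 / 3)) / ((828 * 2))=15089 / 1242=12.15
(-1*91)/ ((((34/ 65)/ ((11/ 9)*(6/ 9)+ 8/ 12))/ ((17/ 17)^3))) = -118300/ 459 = -257.73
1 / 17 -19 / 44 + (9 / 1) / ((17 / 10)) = 3681 / 748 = 4.92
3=3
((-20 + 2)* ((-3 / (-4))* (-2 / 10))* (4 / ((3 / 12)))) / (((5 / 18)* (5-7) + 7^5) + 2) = 0.00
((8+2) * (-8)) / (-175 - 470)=16 / 129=0.12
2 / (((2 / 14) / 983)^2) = 94696322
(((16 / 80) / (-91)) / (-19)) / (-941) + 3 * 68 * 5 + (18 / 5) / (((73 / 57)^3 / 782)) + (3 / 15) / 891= 6654987890272771898 / 2819687022066915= 2360.19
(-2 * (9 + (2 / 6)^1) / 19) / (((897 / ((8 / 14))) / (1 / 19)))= -32 / 971451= -0.00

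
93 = 93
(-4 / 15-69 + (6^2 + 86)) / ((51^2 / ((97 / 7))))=10961 / 39015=0.28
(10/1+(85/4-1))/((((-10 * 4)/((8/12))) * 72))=-121/17280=-0.01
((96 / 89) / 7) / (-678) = -16 / 70399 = -0.00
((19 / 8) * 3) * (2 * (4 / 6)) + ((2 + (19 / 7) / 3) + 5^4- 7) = 26477 / 42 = 630.40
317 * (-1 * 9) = -2853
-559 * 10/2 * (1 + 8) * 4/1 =-100620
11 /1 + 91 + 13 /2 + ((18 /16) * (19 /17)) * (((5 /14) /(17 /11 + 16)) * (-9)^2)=40632517 /367472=110.57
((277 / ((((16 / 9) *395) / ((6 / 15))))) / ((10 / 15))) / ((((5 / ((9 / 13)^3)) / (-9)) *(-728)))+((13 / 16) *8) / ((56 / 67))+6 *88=535.78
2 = 2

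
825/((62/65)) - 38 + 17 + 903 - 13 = 107503/62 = 1733.92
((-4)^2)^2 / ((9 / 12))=1024 / 3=341.33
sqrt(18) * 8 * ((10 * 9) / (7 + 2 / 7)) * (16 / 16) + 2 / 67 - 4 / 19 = -230 / 1273 + 5040 * sqrt(2) / 17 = 419.09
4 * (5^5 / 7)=12500 / 7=1785.71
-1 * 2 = -2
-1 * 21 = -21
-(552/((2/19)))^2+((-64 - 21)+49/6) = -164997677/6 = -27499612.83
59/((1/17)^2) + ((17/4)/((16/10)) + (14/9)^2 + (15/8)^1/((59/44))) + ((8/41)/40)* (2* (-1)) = 534755607499/31350240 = 17057.46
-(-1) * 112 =112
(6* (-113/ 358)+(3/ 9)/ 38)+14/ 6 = 3049/ 6802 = 0.45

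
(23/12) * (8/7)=46/21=2.19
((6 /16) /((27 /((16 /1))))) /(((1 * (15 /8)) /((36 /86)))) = 32 /645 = 0.05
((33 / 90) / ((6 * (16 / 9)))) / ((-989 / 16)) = -0.00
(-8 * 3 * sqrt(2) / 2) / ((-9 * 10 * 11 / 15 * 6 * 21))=sqrt(2) / 693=0.00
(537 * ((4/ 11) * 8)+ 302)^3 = 8622691714216/ 1331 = 6478355908.50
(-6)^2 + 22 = 58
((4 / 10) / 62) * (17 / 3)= 17 / 465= 0.04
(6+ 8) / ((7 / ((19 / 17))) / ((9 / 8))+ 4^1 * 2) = 1197 / 1160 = 1.03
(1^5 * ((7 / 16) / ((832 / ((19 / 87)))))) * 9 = 0.00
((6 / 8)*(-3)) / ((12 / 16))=-3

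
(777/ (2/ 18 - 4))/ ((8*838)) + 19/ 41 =595921/ 1374320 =0.43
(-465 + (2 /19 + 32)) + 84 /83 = -681079 /1577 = -431.88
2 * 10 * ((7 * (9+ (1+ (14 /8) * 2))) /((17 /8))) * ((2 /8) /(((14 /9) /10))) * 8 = 194400 /17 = 11435.29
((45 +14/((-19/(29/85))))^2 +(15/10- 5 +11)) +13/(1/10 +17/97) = 2865205040399/1392792150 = 2057.17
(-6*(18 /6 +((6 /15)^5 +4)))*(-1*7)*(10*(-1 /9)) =-613396 /1875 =-327.14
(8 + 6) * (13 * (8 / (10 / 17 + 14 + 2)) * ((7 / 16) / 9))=10829 / 2538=4.27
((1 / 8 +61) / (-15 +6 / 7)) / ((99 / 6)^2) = -1141 / 71874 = -0.02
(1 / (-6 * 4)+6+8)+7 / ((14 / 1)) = 347 / 24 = 14.46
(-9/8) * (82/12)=-123/16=-7.69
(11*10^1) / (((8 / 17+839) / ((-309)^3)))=-3866007.02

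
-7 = -7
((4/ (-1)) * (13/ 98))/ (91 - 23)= -13/ 1666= -0.01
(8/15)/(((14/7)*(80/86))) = 43/150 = 0.29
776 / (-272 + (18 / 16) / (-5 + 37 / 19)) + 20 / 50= -1547562 / 631895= -2.45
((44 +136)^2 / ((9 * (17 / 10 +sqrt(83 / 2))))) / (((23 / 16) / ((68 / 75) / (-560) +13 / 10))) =-29665408 / 207207 +8725120 * sqrt(166) / 207207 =399.36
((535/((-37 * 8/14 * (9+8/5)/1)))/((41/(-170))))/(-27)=-1591625/4341654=-0.37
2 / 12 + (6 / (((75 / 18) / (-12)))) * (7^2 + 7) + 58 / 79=-11456333 / 11850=-966.78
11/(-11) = -1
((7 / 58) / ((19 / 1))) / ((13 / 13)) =7 / 1102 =0.01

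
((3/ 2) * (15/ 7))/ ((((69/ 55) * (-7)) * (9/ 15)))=-1375/ 2254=-0.61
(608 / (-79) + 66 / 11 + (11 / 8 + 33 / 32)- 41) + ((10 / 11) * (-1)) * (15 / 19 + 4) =-23587757 / 528352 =-44.64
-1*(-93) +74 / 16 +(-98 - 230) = -1843 / 8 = -230.38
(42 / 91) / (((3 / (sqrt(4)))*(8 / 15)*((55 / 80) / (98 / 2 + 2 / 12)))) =5900 / 143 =41.26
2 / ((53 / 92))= 184 / 53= 3.47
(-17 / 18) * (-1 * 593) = 10081 / 18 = 560.06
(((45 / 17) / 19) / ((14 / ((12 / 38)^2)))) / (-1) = -810 / 816221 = -0.00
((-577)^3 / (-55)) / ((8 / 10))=192100033 / 44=4365909.84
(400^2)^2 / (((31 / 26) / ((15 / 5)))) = 1996800000000 / 31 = 64412903225.81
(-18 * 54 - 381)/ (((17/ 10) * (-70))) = 1353/ 119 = 11.37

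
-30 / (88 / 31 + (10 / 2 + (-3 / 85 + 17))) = -79050 / 65357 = -1.21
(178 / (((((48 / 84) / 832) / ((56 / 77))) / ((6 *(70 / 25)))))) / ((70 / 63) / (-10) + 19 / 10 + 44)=241145856 / 3487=69155.68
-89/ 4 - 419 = -1765/ 4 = -441.25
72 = 72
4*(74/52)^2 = 1369/169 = 8.10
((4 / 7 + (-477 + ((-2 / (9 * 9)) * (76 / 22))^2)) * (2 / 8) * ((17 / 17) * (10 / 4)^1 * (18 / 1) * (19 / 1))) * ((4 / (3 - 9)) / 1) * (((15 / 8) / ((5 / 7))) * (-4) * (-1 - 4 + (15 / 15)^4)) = 251517506785 / 88209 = 2851381.46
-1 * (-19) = 19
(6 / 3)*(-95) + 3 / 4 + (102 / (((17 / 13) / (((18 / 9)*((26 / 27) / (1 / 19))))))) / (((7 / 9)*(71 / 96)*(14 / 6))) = 26958973 / 13916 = 1937.26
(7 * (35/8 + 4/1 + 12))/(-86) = -1141/688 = -1.66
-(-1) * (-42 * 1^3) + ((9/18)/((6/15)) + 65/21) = -3163/84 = -37.65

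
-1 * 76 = -76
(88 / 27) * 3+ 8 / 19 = 1744 / 171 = 10.20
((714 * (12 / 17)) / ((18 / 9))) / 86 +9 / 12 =633 / 172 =3.68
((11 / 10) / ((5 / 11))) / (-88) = -11 / 400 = -0.03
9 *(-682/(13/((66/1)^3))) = -1764650448/13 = -135742342.15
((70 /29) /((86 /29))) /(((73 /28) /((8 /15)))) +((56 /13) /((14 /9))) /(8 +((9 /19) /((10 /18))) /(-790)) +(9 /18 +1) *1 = 295834463089 /146983304598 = 2.01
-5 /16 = -0.31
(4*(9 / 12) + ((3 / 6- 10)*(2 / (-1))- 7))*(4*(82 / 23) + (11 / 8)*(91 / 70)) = 88587 / 368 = 240.73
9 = 9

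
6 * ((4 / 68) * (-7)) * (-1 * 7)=294 / 17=17.29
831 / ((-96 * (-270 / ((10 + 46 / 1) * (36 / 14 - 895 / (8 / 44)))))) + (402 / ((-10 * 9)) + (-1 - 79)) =-19261931 / 2160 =-8917.56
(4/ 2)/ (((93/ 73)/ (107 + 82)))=9198/ 31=296.71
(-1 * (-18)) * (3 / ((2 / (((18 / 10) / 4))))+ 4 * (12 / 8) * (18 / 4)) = 9963 / 20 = 498.15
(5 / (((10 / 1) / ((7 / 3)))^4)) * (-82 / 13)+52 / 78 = 603559 / 1053000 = 0.57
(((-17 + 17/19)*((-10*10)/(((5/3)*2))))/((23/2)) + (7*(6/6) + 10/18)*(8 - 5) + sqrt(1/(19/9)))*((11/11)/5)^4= 3*sqrt(19)/11875 + 84796/819375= 0.10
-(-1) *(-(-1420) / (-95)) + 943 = 17633 / 19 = 928.05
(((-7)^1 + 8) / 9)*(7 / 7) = 1 / 9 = 0.11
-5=-5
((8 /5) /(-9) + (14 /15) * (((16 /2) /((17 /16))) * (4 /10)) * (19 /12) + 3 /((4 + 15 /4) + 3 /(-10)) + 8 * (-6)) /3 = -14.44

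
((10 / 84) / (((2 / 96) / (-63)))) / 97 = -360 / 97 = -3.71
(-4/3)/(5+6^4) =-0.00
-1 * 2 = -2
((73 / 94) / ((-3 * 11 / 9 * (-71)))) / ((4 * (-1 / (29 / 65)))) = -6351 / 19087640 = -0.00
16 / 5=3.20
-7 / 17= -0.41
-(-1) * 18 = 18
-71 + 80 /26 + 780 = 9257 /13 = 712.08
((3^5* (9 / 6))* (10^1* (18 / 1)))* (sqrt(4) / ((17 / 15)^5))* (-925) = -92171798437500 / 1419857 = -64916254.55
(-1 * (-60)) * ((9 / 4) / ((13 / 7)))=945 / 13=72.69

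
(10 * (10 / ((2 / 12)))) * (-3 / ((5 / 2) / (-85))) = 61200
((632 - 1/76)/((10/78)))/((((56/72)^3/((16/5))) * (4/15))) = 4096708083/32585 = 125723.74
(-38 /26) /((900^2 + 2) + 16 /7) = -133 /73710390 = -0.00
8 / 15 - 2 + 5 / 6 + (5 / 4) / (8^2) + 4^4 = 980683 / 3840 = 255.39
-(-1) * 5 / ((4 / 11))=55 / 4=13.75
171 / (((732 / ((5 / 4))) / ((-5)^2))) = 7125 / 976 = 7.30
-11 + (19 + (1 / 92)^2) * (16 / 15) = 73532 / 7935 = 9.27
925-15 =910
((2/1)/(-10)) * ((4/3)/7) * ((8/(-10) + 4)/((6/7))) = -32/225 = -0.14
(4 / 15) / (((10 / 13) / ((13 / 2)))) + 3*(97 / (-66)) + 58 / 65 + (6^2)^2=27772099 / 21450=1294.74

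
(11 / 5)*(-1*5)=-11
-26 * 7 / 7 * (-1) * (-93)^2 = 224874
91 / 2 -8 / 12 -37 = 47 / 6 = 7.83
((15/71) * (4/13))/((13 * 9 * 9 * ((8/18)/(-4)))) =-20/35997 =-0.00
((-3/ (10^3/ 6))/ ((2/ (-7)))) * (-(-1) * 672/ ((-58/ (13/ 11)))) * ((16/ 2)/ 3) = -91728/ 39875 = -2.30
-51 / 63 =-17 / 21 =-0.81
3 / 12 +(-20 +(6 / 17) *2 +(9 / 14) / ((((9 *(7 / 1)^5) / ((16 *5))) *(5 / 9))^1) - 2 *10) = -312353199 / 8000132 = -39.04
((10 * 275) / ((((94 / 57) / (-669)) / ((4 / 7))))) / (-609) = 69910500 / 66787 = 1046.77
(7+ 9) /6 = 8 /3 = 2.67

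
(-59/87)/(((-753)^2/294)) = -0.00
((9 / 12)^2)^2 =81 / 256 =0.32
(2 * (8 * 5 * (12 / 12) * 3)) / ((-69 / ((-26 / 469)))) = 2080 / 10787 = 0.19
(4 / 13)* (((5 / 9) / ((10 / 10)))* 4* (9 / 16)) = 5 / 13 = 0.38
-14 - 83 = -97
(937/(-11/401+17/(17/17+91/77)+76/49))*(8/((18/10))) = 5891556160/13178553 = 447.06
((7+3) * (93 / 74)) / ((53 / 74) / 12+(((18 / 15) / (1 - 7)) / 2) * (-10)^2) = -11160 / 8827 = -1.26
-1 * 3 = -3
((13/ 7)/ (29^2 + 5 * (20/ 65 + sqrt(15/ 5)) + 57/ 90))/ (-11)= -1667203590/ 8325422110313 + 9886500 * sqrt(3)/ 8325422110313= -0.00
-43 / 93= -0.46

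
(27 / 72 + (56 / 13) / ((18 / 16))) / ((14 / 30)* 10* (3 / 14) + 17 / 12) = 3935 / 2262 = 1.74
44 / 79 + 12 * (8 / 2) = 3836 / 79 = 48.56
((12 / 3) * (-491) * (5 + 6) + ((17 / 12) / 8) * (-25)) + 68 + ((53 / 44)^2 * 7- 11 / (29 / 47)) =-7258778539 / 336864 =-21548.10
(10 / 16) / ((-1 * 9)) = -5 / 72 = -0.07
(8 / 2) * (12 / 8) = 6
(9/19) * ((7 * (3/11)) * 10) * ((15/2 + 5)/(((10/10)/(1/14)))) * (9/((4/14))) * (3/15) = 42525/836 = 50.87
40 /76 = 0.53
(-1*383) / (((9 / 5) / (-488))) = 934520 / 9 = 103835.56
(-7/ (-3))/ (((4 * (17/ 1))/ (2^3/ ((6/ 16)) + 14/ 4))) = 1043/ 1224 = 0.85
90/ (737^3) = 90/ 400315553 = 0.00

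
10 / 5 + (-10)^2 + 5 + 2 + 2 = 111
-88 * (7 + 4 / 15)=-9592 / 15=-639.47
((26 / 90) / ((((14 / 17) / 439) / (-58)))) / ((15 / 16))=-45016816 / 4725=-9527.37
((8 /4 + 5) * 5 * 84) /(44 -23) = 140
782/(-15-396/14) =-5474/303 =-18.07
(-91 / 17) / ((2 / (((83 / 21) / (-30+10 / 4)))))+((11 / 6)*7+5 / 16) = 607249 / 44880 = 13.53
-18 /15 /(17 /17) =-6 /5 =-1.20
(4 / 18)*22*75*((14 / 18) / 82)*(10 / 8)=9625 / 2214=4.35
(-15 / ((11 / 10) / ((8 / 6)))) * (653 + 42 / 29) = -11899.06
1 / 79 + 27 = 2134 / 79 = 27.01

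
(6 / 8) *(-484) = -363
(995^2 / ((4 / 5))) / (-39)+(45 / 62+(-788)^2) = 2849434819 / 4836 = 589213.16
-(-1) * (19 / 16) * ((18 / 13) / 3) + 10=10.55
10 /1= 10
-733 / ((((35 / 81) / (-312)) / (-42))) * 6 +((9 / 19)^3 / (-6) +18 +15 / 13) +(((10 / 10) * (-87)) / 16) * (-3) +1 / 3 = -133375471.42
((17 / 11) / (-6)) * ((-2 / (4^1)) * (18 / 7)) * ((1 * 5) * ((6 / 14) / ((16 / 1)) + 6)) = 9.98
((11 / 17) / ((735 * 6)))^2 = 121 / 5620500900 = 0.00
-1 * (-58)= 58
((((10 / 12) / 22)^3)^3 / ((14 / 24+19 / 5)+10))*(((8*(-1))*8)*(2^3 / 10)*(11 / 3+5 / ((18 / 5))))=-177734375 / 61521578555728034304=-0.00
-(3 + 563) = -566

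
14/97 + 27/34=3095/3298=0.94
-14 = -14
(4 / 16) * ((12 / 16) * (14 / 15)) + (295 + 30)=13007 / 40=325.18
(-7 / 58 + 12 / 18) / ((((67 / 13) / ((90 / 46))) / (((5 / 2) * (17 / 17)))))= 92625 / 178756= 0.52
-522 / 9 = -58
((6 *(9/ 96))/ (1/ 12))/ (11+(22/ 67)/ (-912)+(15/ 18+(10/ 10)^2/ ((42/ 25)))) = 1443582/ 2657947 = 0.54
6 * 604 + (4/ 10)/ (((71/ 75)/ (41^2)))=307734/ 71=4334.28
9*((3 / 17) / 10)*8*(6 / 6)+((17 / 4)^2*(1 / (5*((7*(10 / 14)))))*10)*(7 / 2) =36119 / 1360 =26.56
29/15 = 1.93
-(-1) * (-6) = -6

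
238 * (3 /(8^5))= 357 /16384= 0.02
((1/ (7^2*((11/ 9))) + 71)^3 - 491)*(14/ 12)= 417284.67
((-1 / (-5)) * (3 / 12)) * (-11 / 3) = -11 / 60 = -0.18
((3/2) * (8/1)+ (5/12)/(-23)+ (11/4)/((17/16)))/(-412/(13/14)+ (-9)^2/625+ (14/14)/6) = -555449375/16903365574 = -0.03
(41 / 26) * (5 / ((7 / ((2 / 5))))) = 0.45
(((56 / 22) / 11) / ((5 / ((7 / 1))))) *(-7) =-1372 / 605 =-2.27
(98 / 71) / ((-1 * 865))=-0.00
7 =7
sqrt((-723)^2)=723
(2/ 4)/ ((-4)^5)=-0.00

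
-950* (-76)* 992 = 71622400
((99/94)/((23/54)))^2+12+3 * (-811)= -2821941252/1168561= -2414.89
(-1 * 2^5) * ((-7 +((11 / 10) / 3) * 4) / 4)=44.27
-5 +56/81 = -349/81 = -4.31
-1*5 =-5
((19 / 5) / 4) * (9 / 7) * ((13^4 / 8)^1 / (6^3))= 20.19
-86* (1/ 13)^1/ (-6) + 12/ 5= 683/ 195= 3.50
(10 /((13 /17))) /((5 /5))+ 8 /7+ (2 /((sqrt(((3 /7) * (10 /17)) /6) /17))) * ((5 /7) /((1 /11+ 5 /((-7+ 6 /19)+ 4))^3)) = 1294 /91 - 3001494177 * sqrt(595) /3437377244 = -7.08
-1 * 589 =-589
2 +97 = 99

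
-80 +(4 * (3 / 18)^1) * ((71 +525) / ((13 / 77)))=88664 / 39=2273.44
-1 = -1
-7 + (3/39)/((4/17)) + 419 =21441/52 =412.33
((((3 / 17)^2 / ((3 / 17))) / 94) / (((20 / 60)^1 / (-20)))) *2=-180 / 799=-0.23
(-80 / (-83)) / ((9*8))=10 / 747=0.01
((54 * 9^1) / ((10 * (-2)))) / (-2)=243 / 20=12.15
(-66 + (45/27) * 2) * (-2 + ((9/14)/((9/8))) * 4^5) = -767416/21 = -36543.62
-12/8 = -1.50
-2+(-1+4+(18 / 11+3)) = 62 / 11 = 5.64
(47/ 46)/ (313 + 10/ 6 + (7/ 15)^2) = 10575/ 3259054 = 0.00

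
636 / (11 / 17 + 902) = 3604 / 5115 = 0.70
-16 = -16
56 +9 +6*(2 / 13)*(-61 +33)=39.15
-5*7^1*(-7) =245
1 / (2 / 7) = 7 / 2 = 3.50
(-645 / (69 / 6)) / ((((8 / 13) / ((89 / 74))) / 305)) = -227610825 / 6808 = -33432.85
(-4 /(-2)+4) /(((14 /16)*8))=6 /7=0.86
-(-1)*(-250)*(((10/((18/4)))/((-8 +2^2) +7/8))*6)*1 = 3200/3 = 1066.67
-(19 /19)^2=-1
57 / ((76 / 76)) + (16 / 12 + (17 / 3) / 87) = 15242 / 261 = 58.40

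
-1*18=-18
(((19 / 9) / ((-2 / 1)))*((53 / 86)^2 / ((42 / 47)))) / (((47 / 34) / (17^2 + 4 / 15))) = -3936805073 / 41935320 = -93.88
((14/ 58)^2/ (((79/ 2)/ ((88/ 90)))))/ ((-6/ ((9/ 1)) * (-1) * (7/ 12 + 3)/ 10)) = 17248/ 2856877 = 0.01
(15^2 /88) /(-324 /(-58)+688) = 6525 /1770032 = 0.00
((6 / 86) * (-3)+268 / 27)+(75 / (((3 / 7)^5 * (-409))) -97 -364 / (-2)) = 116860757 / 1424547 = 82.03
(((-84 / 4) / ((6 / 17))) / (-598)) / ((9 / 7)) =833 / 10764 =0.08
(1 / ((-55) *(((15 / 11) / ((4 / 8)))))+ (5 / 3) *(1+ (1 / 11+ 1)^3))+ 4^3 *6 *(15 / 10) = 38587273 / 66550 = 579.82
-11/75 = -0.15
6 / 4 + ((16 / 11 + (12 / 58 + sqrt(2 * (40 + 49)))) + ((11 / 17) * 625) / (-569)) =15124191 / 6171374 + sqrt(178) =15.79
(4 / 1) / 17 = 4 / 17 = 0.24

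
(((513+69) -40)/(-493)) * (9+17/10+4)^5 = -18601842572397/24650000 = -754638.64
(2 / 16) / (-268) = -1 / 2144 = -0.00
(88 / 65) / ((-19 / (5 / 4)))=-22 / 247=-0.09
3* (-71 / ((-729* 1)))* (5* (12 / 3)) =1420 / 243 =5.84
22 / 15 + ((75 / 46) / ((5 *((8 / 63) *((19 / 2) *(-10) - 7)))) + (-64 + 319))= 48128939 / 187680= 256.44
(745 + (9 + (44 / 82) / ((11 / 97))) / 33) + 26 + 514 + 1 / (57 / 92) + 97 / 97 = 1288.03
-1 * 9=-9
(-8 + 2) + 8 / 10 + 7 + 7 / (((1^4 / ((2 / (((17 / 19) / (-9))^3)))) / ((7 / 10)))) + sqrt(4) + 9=-244695907 / 24565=-9961.16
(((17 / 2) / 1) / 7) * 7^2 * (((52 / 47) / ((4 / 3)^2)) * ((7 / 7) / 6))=4641 / 752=6.17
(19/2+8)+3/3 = 37/2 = 18.50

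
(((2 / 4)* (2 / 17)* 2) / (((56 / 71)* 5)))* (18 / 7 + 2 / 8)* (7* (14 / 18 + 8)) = 5.17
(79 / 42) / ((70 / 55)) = 869 / 588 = 1.48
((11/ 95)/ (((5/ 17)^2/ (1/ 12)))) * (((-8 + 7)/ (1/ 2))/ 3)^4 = 12716/ 577125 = 0.02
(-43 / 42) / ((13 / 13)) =-1.02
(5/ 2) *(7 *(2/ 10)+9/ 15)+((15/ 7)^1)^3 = 5090/ 343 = 14.84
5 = 5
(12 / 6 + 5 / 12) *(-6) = -29 / 2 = -14.50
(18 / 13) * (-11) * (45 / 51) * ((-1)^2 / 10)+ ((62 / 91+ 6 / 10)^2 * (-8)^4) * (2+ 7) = 212999627907 / 3519425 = 60521.14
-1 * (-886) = 886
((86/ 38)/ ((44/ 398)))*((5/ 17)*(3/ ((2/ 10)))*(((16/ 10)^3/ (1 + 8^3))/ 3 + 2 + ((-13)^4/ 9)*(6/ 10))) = 3137681504459/ 18226890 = 172145.74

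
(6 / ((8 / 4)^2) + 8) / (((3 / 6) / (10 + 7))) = 323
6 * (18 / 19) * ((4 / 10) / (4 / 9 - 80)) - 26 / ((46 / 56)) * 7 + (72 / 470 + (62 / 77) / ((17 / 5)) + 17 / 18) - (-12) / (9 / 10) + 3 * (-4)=-94822594864831 / 433126226610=-218.93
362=362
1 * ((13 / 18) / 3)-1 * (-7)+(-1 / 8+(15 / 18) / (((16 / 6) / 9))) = 4289 / 432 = 9.93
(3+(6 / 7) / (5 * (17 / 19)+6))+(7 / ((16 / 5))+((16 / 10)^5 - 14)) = 122242559 / 69650000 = 1.76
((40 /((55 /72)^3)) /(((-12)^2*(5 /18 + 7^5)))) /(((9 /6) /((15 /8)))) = 93312 /2013343805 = 0.00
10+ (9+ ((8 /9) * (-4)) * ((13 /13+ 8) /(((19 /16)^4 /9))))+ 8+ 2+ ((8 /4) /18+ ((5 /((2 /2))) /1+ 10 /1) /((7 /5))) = -862109795 /8210223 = -105.00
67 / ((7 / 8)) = 76.57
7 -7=0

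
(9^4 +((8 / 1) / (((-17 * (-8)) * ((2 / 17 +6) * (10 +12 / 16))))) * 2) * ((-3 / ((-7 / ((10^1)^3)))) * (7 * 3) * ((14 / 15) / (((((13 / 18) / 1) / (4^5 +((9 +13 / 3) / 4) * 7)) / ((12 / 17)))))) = 6969472796160000 / 123539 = 56415162791.99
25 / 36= 0.69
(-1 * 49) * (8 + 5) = -637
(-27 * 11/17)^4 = 7780827681/83521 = 93160.14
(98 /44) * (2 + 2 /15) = 4.75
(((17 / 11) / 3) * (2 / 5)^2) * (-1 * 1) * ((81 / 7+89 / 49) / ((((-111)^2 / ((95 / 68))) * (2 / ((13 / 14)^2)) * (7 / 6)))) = -0.00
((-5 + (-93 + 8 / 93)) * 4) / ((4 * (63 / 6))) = -18212 / 1953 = -9.33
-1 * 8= -8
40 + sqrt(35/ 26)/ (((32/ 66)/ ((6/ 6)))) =33*sqrt(910)/ 416 + 40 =42.39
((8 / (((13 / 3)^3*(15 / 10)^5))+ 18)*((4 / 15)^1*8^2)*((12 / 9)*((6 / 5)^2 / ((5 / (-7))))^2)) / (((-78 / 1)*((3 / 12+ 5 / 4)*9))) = -57187794944 / 36147515625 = -1.58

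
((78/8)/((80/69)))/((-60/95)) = -17043/1280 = -13.31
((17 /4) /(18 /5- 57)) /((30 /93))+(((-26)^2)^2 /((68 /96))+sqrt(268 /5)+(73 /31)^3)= 2*sqrt(335) /5+697910267715959 /1081770792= 645162.72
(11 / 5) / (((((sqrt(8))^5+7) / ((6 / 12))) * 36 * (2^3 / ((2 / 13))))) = -77 / 612499680+44 * sqrt(2) / 19140615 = 0.00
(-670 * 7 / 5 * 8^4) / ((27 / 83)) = -318889984 / 27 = -11810740.15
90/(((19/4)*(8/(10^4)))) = 450000/19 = 23684.21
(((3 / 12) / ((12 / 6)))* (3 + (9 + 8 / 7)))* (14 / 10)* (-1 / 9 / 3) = -23 / 270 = -0.09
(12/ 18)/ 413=2/ 1239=0.00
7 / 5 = 1.40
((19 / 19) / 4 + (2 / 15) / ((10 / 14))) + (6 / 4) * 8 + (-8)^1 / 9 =10393 / 900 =11.55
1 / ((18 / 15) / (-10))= -25 / 3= -8.33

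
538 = 538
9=9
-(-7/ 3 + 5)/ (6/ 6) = -8/ 3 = -2.67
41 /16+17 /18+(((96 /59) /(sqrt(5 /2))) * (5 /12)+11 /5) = 8 * sqrt(10) /59+4109 /720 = 6.14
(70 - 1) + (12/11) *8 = 855/11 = 77.73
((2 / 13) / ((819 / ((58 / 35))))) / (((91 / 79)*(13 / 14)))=18328 / 62977005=0.00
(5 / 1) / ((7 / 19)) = 95 / 7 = 13.57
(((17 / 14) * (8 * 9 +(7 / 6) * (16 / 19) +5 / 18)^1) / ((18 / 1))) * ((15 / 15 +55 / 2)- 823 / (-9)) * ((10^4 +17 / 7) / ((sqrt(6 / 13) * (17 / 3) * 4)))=1262493914555 * sqrt(78) / 28957824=385044.28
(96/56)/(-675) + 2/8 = 0.25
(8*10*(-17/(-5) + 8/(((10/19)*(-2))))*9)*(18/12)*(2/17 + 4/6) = -60480/17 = -3557.65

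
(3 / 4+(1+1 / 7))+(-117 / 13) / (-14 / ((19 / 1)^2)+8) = 0.76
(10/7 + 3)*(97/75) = 5.73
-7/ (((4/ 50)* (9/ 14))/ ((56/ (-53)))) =68600/ 477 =143.82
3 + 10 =13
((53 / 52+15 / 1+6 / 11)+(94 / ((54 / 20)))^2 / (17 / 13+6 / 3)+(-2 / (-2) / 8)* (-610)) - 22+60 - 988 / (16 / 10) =-272.75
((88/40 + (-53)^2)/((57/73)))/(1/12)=4104352/95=43203.71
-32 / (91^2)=-32 / 8281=-0.00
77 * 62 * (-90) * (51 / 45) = -486948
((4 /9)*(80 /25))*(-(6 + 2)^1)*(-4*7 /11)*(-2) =-28672 /495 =-57.92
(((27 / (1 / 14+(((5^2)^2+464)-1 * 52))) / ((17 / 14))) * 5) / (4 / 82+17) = 361620 / 57509759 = 0.01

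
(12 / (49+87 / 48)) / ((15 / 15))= 64 / 271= 0.24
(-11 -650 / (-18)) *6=452 / 3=150.67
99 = 99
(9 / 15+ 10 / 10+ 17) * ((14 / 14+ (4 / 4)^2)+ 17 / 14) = 837 / 14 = 59.79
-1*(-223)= 223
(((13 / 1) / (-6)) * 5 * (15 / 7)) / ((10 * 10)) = -13 / 56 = -0.23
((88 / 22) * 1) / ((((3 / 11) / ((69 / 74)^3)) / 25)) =30113325 / 101306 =297.25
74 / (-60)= -37 / 30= -1.23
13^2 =169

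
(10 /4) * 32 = 80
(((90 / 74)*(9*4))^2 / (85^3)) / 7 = 104976 / 235406395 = 0.00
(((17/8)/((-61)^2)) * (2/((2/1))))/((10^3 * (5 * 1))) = 17/148840000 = 0.00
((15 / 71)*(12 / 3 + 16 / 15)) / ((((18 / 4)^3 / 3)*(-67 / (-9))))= 608 / 128439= 0.00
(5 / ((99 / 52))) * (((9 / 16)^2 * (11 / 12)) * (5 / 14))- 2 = -6193 / 3584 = -1.73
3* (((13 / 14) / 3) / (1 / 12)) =78 / 7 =11.14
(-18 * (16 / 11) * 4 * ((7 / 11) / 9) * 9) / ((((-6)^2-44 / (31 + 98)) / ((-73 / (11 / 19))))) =180354384 / 765325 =235.66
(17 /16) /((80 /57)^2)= 55233 /102400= 0.54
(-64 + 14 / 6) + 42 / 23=-4129 / 69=-59.84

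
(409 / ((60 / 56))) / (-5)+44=-2426 / 75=-32.35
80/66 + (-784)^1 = -25832/33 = -782.79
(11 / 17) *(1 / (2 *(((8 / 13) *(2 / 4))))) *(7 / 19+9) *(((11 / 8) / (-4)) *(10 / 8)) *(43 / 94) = -30099355 / 15545344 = -1.94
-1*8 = -8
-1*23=-23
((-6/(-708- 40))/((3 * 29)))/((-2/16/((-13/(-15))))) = -52/81345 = -0.00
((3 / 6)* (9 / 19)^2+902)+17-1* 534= 278051 / 722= 385.11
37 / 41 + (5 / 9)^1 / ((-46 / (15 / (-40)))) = 41053 / 45264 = 0.91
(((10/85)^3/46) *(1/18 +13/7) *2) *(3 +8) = 10604/7118937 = 0.00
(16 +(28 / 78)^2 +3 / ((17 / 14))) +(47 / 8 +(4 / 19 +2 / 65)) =485697041 / 19651320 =24.72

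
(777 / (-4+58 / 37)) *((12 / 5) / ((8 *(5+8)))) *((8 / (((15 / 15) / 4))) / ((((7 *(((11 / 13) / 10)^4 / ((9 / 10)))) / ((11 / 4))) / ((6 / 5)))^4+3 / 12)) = -8341743040909291955526111072000000 / 8840741705022964482388557507121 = -943.56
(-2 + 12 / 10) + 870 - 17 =4261 / 5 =852.20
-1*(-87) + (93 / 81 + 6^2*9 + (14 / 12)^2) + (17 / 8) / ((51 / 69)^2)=1532689 / 3672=417.40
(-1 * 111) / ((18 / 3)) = -37 / 2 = -18.50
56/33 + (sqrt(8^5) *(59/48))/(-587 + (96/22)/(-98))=56/33 - 4312 *sqrt(2)/16089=1.32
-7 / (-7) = 1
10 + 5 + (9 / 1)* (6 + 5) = 114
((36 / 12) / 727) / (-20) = -3 / 14540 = -0.00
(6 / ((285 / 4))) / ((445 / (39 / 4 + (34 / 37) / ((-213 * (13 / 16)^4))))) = 17539135006 / 9515647663275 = 0.00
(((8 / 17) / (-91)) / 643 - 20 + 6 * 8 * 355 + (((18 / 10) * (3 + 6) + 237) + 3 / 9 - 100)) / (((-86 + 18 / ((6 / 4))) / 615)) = -10505967659363 / 73609354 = -142725.99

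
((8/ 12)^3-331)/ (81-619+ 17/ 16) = 142864/ 231957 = 0.62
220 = 220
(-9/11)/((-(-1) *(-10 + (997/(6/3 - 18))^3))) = 36864/10901747263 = 0.00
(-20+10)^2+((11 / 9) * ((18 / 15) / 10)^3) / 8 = 12500033 / 125000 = 100.00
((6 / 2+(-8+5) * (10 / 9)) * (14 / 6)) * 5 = -35 / 9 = -3.89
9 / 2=4.50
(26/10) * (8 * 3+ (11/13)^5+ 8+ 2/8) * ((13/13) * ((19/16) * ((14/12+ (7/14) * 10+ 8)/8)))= 15678743323/87739392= 178.70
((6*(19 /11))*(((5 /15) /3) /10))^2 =0.01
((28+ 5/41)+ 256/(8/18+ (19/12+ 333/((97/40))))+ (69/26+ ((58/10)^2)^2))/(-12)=-125817162381507/1296791665000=-97.02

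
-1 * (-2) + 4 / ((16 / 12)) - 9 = -4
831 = 831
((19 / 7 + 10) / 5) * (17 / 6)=1513 / 210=7.20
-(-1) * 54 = 54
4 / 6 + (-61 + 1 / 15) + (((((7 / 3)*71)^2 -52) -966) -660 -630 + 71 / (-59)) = 66576712 / 2655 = 25075.97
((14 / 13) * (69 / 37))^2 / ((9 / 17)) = 1762628 / 231361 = 7.62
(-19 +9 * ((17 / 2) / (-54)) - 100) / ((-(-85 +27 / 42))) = -10115 / 7086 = -1.43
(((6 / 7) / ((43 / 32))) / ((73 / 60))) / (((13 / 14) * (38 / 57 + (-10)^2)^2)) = 51840 / 930440407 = 0.00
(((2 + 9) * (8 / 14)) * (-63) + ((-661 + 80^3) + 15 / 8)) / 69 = 4087559 / 552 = 7405.00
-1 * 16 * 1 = -16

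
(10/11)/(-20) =-1/22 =-0.05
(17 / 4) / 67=17 / 268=0.06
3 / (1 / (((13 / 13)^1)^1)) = 3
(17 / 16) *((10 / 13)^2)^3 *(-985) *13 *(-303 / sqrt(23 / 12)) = 616904.22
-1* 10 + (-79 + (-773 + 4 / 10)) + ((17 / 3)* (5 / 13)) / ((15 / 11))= -860.00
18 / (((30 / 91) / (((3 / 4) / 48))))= 273 / 320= 0.85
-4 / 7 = -0.57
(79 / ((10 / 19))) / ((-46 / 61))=-91561 / 460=-199.05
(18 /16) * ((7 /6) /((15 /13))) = 91 /80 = 1.14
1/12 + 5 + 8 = 157/12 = 13.08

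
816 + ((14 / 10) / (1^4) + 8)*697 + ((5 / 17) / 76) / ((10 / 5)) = 95192001 / 12920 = 7367.80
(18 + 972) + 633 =1623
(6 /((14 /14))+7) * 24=312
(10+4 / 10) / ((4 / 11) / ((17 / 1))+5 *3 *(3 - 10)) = -9724 / 98155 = -0.10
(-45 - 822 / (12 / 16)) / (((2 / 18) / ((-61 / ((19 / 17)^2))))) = 181032201 / 361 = 501474.24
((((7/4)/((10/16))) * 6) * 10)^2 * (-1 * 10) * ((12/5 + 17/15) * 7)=-6980736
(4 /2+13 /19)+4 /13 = 739 /247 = 2.99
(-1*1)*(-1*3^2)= 9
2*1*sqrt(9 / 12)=sqrt(3)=1.73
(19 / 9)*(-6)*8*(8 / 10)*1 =-1216 / 15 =-81.07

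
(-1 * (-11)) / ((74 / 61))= 671 / 74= 9.07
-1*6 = -6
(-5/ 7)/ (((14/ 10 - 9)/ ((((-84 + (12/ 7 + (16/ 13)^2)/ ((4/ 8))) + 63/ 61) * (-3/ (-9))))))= -2.40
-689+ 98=-591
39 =39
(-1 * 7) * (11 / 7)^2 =-121 / 7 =-17.29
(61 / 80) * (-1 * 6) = -183 / 40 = -4.58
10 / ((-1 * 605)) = -0.02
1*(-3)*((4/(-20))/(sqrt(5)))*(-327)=-87.74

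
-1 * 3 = -3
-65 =-65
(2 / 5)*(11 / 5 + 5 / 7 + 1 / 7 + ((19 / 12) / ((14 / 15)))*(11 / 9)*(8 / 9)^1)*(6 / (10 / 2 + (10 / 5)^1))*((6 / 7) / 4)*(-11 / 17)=-305624 / 1311975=-0.23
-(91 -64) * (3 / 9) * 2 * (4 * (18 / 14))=-648 / 7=-92.57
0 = 0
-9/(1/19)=-171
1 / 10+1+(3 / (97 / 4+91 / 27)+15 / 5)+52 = 1676703 / 29830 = 56.21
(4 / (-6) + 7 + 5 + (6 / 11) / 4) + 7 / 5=4247 / 330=12.87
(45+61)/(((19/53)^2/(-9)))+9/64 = -171503055/23104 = -7423.09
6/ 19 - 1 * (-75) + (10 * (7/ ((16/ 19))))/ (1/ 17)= 226243/ 152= 1488.44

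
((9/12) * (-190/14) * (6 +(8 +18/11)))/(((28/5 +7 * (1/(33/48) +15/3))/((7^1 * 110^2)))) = -13007500/49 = -265459.18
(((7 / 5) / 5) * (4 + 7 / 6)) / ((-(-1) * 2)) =217 / 300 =0.72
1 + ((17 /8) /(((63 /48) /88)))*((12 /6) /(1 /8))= 47893 /21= 2280.62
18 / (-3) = -6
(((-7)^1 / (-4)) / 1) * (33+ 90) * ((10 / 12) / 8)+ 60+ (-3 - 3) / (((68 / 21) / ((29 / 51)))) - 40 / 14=78.51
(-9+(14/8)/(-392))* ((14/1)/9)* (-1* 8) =2017/18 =112.06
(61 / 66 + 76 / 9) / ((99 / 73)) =135415 / 19602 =6.91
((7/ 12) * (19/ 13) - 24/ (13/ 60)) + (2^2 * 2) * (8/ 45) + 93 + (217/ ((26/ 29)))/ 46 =-275363/ 26910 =-10.23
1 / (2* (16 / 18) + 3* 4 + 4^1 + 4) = 0.05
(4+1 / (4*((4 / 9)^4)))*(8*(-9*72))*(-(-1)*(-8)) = 431608.50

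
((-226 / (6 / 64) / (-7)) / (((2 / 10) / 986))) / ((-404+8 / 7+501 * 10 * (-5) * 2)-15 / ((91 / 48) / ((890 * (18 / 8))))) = -11587472 / 452817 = -25.59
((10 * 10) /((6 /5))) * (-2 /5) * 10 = -1000 /3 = -333.33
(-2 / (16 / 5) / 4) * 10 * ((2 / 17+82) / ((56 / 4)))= -9.16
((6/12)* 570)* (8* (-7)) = -15960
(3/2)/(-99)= -1/66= -0.02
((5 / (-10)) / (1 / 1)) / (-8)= 1 / 16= 0.06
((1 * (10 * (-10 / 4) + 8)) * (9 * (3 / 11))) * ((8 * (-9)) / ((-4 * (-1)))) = 8262 / 11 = 751.09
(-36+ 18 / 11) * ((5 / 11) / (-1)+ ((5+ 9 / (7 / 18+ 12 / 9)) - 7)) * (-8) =2857680 / 3751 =761.84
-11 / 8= -1.38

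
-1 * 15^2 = -225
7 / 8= 0.88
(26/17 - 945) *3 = -48117/17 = -2830.41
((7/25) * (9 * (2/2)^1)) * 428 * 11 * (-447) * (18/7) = -340925112/25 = -13637004.48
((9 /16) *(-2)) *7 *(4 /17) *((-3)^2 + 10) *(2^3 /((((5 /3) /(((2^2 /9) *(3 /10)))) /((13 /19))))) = -6552 /425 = -15.42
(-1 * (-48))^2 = 2304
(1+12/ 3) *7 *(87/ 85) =609/ 17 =35.82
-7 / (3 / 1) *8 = -56 / 3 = -18.67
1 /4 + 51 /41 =245 /164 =1.49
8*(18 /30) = 24 /5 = 4.80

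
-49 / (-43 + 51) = -49 / 8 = -6.12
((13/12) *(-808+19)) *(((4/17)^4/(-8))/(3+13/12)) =328224/4092529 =0.08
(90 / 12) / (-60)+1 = 7 / 8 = 0.88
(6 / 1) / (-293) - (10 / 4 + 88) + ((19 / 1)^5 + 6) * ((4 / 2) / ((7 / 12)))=34823569405 / 4102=8489412.34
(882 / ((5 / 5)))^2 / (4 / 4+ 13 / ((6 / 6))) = 55566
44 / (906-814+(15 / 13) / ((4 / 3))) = 208 / 439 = 0.47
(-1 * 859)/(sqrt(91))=-859 * sqrt(91)/91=-90.05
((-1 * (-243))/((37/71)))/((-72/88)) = -21087/37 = -569.92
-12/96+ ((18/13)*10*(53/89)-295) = -2655357/9256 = -286.88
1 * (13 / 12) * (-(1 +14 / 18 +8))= -286 / 27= -10.59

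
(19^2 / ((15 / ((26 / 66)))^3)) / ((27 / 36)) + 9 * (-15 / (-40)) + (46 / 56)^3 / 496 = 13410046841204731 / 3961800678528000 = 3.38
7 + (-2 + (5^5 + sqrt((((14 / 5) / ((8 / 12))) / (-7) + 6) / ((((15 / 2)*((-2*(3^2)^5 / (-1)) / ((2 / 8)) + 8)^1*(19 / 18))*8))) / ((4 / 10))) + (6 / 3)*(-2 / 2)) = 3128.00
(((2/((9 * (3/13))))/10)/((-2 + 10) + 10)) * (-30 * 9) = -13/9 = -1.44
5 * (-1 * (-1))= 5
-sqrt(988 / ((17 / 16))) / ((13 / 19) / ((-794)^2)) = -95826272*sqrt(4199) / 221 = -28097343.21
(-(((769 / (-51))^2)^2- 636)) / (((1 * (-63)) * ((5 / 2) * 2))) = 69081032897 / 426207663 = 162.08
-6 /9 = -2 /3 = -0.67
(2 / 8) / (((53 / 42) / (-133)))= -2793 / 106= -26.35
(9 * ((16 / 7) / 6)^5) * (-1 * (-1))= 32768 / 453789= 0.07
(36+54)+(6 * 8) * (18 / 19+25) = 25374 / 19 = 1335.47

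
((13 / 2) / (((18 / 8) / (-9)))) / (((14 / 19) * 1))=-247 / 7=-35.29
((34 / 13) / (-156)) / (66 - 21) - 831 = -831.00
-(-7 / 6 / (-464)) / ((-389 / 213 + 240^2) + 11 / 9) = -213 / 4879425856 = -0.00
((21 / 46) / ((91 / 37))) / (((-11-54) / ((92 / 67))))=-222 / 56615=-0.00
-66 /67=-0.99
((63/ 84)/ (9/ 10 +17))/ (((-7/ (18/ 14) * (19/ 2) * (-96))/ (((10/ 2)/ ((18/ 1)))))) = 25/ 10665536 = 0.00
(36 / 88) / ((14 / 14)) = 9 / 22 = 0.41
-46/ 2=-23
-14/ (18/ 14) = -98/ 9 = -10.89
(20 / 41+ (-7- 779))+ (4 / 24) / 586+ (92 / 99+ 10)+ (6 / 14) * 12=-25622371729 / 33300036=-769.44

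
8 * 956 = 7648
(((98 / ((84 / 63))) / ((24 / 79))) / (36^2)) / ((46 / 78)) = 50323 / 158976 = 0.32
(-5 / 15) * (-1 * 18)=6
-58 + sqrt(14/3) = -58 + sqrt(42)/3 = -55.84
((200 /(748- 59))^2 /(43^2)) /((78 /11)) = 220000 /34232606031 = 0.00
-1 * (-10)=10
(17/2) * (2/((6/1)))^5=17/486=0.03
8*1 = 8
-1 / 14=-0.07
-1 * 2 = -2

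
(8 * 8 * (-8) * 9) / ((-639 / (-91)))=-46592 / 71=-656.23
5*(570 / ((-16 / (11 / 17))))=-15675 / 136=-115.26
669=669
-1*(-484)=484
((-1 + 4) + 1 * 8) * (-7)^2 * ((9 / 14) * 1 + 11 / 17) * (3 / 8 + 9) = 1772925 / 272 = 6518.11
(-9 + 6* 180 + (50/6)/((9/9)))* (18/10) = 9714/5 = 1942.80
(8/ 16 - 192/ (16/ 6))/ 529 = -143/ 1058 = -0.14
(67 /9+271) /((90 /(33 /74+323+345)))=12395929 /5994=2068.06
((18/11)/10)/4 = 9/220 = 0.04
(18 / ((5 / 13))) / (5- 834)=-234 / 4145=-0.06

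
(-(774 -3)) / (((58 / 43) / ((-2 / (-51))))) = -11051 / 493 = -22.42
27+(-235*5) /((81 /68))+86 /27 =-77455 /81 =-956.23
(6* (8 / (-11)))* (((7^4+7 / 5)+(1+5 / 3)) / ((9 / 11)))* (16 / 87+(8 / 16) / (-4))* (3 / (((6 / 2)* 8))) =-12751 / 135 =-94.45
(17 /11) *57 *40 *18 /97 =697680 /1067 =653.87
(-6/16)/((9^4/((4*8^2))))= -32/2187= -0.01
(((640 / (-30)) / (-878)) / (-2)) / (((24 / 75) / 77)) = -3850 / 1317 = -2.92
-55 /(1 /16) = -880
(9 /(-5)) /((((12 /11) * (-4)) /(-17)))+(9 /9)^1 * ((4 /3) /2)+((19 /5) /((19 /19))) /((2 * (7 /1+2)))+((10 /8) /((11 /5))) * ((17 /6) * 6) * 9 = 639913 /7920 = 80.80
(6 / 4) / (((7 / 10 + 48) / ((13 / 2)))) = 195 / 974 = 0.20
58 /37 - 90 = -3272 /37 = -88.43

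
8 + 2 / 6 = 25 / 3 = 8.33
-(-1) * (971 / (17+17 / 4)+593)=54289 / 85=638.69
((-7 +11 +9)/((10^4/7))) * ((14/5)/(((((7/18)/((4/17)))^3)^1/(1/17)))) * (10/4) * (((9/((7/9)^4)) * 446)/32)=249584888358/877335904375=0.28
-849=-849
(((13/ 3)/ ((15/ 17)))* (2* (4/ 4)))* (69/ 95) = 10166/ 1425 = 7.13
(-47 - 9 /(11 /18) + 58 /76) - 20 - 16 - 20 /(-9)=-356419 /3762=-94.74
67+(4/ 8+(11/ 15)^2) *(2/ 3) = 45692/ 675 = 67.69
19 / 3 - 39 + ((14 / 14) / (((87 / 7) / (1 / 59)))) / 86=-4806767 / 147146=-32.67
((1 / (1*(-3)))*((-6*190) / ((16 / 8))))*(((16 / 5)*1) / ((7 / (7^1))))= 608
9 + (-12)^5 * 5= -1244151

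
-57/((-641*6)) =19/1282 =0.01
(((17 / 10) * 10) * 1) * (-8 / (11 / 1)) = -136 / 11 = -12.36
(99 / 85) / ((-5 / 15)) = -3.49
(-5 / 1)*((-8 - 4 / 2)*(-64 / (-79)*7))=22400 / 79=283.54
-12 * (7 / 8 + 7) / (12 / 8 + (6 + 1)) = -11.12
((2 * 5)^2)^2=10000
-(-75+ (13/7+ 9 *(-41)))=442.14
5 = 5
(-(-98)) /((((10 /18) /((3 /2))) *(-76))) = -1323 /380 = -3.48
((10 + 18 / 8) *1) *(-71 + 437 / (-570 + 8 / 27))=-879.15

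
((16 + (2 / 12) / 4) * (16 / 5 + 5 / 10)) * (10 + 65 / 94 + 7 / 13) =39096827 / 58656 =666.54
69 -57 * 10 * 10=-5631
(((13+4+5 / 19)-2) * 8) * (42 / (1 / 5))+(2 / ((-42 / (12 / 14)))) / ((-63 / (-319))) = 1503974278 / 58653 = 25641.90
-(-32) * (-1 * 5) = -160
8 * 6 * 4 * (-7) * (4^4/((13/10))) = -264664.62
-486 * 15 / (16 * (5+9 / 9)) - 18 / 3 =-1311 / 16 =-81.94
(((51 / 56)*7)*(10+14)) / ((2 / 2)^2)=153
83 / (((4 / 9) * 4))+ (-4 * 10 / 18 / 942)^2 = 13422934987 / 287505936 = 46.69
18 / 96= 3 / 16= 0.19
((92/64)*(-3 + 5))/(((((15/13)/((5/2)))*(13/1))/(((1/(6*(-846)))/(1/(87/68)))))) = -667/5522688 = -0.00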